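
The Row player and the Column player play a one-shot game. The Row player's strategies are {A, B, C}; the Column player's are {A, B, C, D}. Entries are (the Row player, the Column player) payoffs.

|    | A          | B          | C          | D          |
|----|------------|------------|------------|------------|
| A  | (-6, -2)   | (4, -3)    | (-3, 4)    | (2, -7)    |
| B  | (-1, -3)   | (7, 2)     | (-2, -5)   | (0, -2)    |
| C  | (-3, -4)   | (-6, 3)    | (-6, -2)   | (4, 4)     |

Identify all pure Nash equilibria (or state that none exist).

A profile is a Nash equilibrium when each player is best-responding to the other.
The Row player's best responses — vs A: B (payoff -1); vs B: B (payoff 7); vs C: B (payoff -2); vs D: C (payoff 4).
The Column player's best responses — vs A: C (payoff 4); vs B: B (payoff 2); vs C: D (payoff 4).
Mutual best responses occur at (B, B) and (C, D); at each, neither player gains by switching.

(B, B) and (C, D)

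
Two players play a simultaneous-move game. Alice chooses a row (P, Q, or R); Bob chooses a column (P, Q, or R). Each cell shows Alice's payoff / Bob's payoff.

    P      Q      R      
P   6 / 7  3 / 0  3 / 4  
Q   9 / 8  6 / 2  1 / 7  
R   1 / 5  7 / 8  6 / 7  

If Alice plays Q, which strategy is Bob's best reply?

With Alice fixed at Q, Bob's payoffs are: P → 8, Q → 2, R → 7.
The maximum is 8, achieved by P.

P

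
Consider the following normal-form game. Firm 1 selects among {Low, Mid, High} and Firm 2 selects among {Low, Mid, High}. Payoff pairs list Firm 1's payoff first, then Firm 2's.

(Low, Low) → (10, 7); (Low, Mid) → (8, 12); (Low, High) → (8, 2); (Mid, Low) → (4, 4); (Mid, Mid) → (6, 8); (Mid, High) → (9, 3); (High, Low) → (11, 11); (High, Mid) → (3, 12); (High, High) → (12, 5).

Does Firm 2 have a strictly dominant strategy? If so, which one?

Mid

A strategy is strictly dominant if it gives Firm 2 a strictly higher payoff than every other strategy, against every choice by the opponent.
Mid strictly dominates: vs Low: 12 > each of {7, 2}; vs Mid: 8 > each of {4, 3}; vs High: 12 > each of {11, 5}.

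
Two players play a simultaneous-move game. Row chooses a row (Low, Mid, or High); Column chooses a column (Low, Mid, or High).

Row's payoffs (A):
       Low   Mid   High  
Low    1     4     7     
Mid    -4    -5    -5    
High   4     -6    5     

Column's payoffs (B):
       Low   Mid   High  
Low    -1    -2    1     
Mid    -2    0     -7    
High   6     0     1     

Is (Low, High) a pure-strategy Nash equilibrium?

Yes

Holding Column at High: Row gets 7 from Low, versus -5 from Mid, 5 from High. No profitable deviation for Row.
Holding Row at Low: Column gets 1 from High, versus -1 from Low, -2 from Mid. No profitable deviation for Column either.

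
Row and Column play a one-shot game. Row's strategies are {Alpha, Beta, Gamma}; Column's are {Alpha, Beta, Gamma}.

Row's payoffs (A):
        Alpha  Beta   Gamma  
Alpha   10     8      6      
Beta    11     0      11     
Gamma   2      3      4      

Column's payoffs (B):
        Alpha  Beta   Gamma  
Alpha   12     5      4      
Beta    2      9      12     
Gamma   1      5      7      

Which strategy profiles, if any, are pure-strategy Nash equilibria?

Find each player's best response to every opponent strategy; NE are the intersections.
Row's best responses — vs Alpha: Beta (payoff 11); vs Beta: Alpha (payoff 8); vs Gamma: Beta (payoff 11).
Column's best responses — vs Alpha: Alpha (payoff 12); vs Beta: Gamma (payoff 12); vs Gamma: Gamma (payoff 7).
The only mutual best response is (Beta, Gamma); neither player gains by switching there.

(Beta, Gamma)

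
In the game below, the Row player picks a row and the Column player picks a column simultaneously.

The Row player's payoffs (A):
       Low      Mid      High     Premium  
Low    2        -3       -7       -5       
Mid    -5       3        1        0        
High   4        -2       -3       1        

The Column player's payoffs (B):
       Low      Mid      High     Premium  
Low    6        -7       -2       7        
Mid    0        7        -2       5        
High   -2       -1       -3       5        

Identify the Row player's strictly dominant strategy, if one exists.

No strictly dominant strategy

A strategy is strictly dominant if it gives the Row player a strictly higher payoff than every other strategy, against every choice by the opponent.
Low is not dominant: against Low, High gives 4 > 2.
Mid is not dominant: against Low, Low gives 2 > -5.
High is not dominant: against Mid, Mid gives 3 > -2.
No single strategy is best against every opponent action.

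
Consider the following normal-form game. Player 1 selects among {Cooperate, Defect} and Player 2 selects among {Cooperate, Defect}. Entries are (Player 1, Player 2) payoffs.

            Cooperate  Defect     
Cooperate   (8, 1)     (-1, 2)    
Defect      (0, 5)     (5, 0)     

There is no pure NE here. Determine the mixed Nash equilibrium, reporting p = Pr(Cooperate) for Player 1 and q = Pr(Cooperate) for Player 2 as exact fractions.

Each player's mixing probability is pinned down by making the *other* player indifferent.
Player 2 indifferent between Cooperate and Defect: p·1 + (1−p)·5 = p·2 + (1−p)·0 ⟹ 5 + (-4)p = 0 + 2p ⟹ p = 5/6.
Player 1 indifferent between Cooperate and Defect: q·8 + (1−q)·(-1) = q·0 + (1−q)·5 ⟹ (-1) + 9q = 5 + (-5)q ⟹ q = 3/7.

p = 5/6, q = 3/7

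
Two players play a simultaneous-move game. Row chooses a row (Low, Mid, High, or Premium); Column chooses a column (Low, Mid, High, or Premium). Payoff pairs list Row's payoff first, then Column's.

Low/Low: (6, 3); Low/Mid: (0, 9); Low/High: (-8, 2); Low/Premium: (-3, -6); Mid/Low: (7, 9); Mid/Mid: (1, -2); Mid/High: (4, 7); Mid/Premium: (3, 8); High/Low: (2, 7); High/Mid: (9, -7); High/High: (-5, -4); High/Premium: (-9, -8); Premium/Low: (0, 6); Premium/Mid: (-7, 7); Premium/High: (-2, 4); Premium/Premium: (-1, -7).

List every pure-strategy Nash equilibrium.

(Mid, Low)

Check mutual best responses: a cell is a NE iff neither player can gain by unilaterally deviating.
Row's best responses — vs Low: Mid (payoff 7); vs Mid: High (payoff 9); vs High: Mid (payoff 4); vs Premium: Mid (payoff 3).
Column's best responses — vs Low: Mid (payoff 9); vs Mid: Low (payoff 9); vs High: Low (payoff 7); vs Premium: Mid (payoff 7).
The only mutual best response is (Mid, Low); neither player gains by switching there.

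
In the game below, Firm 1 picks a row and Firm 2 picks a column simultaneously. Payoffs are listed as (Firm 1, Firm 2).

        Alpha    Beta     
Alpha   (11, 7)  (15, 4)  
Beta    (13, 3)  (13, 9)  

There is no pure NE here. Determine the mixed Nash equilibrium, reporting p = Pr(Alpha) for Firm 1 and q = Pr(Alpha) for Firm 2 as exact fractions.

In a mixed NE each player is indifferent between their pure strategies, so the opponent's mix sets the indifference.
Firm 2 indifferent between Alpha and Beta: p·7 + (1−p)·3 = p·4 + (1−p)·9 ⟹ 3 + 4p = 9 + (-5)p ⟹ p = 2/3.
Firm 1 indifferent between Alpha and Beta: q·11 + (1−q)·15 = q·13 + (1−q)·13 ⟹ 15 + (-4)q = 13 + 0q ⟹ q = 1/2.

p = 2/3, q = 1/2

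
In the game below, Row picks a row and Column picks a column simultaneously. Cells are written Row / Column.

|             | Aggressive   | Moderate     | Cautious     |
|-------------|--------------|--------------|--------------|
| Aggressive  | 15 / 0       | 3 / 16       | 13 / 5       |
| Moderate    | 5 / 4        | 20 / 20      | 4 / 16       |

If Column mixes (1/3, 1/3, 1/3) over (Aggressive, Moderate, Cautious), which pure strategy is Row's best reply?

Compute Row's expected payoff from each pure strategy against the given mix.
Aggressive: (1/3)·15 + (1/3)·3 + (1/3)·13 = 31/3
Moderate: (1/3)·5 + (1/3)·20 + (1/3)·4 = 29/3
Highest expected payoff is 31/3, from Aggressive.

Aggressive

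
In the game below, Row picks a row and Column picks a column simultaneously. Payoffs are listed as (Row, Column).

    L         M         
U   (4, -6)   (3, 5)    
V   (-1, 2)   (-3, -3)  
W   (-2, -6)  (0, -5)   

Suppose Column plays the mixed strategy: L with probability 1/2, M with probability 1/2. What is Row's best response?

Row's best reply maximizes expected payoff against the mix.
U: (1/2)·4 + (1/2)·3 = 7/2
V: (1/2)·(-1) + (1/2)·(-3) = -2
W: (1/2)·(-2) + (1/2)·0 = -1
Highest expected payoff is 7/2, from U.

U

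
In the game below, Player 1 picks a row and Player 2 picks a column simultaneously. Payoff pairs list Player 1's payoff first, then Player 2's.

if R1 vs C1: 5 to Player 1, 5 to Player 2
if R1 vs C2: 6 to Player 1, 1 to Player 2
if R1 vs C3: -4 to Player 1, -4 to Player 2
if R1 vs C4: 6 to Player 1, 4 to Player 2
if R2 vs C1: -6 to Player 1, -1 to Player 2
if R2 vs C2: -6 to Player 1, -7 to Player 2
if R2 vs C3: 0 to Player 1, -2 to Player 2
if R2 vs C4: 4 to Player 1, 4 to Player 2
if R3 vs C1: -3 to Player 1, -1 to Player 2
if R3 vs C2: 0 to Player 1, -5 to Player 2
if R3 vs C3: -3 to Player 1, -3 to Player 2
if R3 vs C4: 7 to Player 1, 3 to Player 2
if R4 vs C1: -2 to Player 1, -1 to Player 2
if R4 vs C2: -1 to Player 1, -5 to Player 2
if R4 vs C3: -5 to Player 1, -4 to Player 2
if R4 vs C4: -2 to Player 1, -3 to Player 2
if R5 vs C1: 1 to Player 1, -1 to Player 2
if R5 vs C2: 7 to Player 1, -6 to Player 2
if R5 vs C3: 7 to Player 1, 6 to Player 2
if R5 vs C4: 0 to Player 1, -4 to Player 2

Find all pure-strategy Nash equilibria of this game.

(R1, C1), (R3, C4), and (R5, C3)

A profile is a Nash equilibrium when each player is best-responding to the other.
Player 1's best responses — vs C1: R1 (payoff 5); vs C2: R5 (payoff 7); vs C3: R5 (payoff 7); vs C4: R3 (payoff 7).
Player 2's best responses — vs R1: C1 (payoff 5); vs R2: C4 (payoff 4); vs R3: C4 (payoff 3); vs R4: C1 (payoff -1); vs R5: C3 (payoff 6).
Mutual best responses occur at (R1, C1), (R3, C4), and (R5, C3); at each, neither player gains by switching.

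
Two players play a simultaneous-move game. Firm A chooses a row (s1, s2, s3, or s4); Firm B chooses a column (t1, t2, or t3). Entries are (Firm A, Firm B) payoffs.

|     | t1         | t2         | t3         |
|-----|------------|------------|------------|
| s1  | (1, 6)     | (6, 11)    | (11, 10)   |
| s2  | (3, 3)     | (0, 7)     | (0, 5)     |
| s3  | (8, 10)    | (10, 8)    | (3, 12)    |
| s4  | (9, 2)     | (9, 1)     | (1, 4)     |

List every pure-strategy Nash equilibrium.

There is no pure-strategy Nash equilibrium

Check mutual best responses: a cell is a NE iff neither player can gain by unilaterally deviating.
Firm A's best responses — vs t1: s4 (payoff 9); vs t2: s3 (payoff 10); vs t3: s1 (payoff 11).
Firm B's best responses — vs s1: t2 (payoff 11); vs s2: t2 (payoff 7); vs s3: t3 (payoff 12); vs s4: t3 (payoff 4).
No cell has both players best-responding. For instance, Firm A's best reply to t3 is s1, but against s1 Firm B prefers t2 over t3.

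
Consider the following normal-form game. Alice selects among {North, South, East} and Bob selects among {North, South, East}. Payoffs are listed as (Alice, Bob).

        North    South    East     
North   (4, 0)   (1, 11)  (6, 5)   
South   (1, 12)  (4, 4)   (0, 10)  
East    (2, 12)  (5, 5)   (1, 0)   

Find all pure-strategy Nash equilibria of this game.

A profile is a Nash equilibrium when each player is best-responding to the other.
Alice's best responses — vs North: North (payoff 4); vs South: East (payoff 5); vs East: North (payoff 6).
Bob's best responses — vs North: South (payoff 11); vs South: North (payoff 12); vs East: North (payoff 12).
No cell has both players best-responding. For instance, Alice's best reply to South is East, but against East Bob prefers North over South.

None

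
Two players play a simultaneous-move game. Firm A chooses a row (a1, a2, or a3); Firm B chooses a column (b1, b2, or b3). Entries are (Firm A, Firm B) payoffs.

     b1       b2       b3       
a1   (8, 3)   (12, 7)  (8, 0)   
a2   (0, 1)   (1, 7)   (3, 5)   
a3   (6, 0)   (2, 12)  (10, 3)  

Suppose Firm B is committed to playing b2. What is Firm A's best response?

a1

With Firm B fixed at b2, Firm A's payoffs are: a1 → 12, a2 → 1, a3 → 2.
The maximum is 12, achieved by a1.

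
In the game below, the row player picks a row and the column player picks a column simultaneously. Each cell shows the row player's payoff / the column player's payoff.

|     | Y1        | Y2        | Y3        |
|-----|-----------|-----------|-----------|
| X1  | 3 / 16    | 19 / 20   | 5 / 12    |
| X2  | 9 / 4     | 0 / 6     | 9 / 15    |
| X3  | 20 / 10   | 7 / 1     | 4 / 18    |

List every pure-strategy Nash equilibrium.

Check mutual best responses: a cell is a NE iff neither player can gain by unilaterally deviating.
The row player's best responses — vs Y1: X3 (payoff 20); vs Y2: X1 (payoff 19); vs Y3: X2 (payoff 9).
The column player's best responses — vs X1: Y2 (payoff 20); vs X2: Y3 (payoff 15); vs X3: Y3 (payoff 18).
Mutual best responses occur at (X1, Y2) and (X2, Y3); at each, neither player gains by switching.

(X1, Y2) and (X2, Y3)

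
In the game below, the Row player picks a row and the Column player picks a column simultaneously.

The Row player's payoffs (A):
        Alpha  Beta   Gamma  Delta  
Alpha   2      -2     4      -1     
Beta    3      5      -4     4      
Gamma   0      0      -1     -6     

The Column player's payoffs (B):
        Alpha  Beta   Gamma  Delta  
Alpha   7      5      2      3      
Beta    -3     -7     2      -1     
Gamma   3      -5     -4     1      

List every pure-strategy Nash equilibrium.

A profile is a Nash equilibrium when each player is best-responding to the other.
The Row player's best responses — vs Alpha: Beta (payoff 3); vs Beta: Beta (payoff 5); vs Gamma: Alpha (payoff 4); vs Delta: Beta (payoff 4).
The Column player's best responses — vs Alpha: Alpha (payoff 7); vs Beta: Gamma (payoff 2); vs Gamma: Alpha (payoff 3).
No cell has both players best-responding. For instance, the Row player's best reply to Gamma is Alpha, but against Alpha the Column player prefers Alpha over Gamma.

There is no pure-strategy Nash equilibrium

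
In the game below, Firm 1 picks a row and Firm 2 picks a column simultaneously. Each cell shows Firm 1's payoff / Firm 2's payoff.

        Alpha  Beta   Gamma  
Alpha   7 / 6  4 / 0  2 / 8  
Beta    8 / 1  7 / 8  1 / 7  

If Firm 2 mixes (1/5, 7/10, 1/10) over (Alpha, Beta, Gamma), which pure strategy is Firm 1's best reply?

Compute Firm 1's expected payoff from each pure strategy against the given mix.
Alpha: (1/5)·7 + (7/10)·4 + (1/10)·2 = 22/5
Beta: (1/5)·8 + (7/10)·7 + (1/10)·1 = 33/5
Highest expected payoff is 33/5, from Beta.

Beta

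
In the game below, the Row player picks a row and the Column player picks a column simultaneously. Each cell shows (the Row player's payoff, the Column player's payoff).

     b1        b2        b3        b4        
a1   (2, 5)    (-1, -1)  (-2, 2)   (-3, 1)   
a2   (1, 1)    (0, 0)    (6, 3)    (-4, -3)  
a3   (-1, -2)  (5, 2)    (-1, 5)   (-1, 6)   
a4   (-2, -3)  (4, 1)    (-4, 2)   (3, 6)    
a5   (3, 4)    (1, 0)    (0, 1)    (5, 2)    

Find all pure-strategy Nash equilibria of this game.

(a2, b3) and (a5, b1)

A profile is a Nash equilibrium when each player is best-responding to the other.
The Row player's best responses — vs b1: a5 (payoff 3); vs b2: a3 (payoff 5); vs b3: a2 (payoff 6); vs b4: a5 (payoff 5).
The Column player's best responses — vs a1: b1 (payoff 5); vs a2: b3 (payoff 3); vs a3: b4 (payoff 6); vs a4: b4 (payoff 6); vs a5: b1 (payoff 4).
Mutual best responses occur at (a2, b3) and (a5, b1); at each, neither player gains by switching.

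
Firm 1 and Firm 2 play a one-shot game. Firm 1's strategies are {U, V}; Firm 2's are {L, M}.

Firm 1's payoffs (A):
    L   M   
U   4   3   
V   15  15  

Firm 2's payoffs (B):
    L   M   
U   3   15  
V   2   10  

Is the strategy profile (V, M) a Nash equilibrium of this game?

Yes

Holding Firm 2 at M: Firm 1 gets 15 from V, versus 3 from U. No profitable deviation for Firm 1.
Holding Firm 1 at V: Firm 2 gets 10 from M, versus 2 from L. No profitable deviation for Firm 2 either.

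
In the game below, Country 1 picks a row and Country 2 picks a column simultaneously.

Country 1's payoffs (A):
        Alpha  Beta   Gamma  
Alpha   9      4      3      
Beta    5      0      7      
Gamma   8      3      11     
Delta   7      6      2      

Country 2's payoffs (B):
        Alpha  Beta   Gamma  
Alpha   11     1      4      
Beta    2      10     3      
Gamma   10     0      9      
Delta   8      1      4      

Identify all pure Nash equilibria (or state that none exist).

Find each player's best response to every opponent strategy; NE are the intersections.
Country 1's best responses — vs Alpha: Alpha (payoff 9); vs Beta: Delta (payoff 6); vs Gamma: Gamma (payoff 11).
Country 2's best responses — vs Alpha: Alpha (payoff 11); vs Beta: Beta (payoff 10); vs Gamma: Alpha (payoff 10); vs Delta: Alpha (payoff 8).
The only mutual best response is (Alpha, Alpha); neither player gains by switching there.

(Alpha, Alpha)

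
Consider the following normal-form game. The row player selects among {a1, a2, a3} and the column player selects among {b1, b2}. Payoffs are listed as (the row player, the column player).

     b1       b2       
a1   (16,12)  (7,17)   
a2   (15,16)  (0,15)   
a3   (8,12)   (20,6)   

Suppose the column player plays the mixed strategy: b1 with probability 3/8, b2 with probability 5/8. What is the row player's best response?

a3

Compute the row player's expected payoff from each pure strategy against the given mix.
a1: (3/8)·16 + (5/8)·7 = 83/8
a2: (3/8)·15 + (5/8)·0 = 45/8
a3: (3/8)·8 + (5/8)·20 = 31/2
Highest expected payoff is 31/2, from a3.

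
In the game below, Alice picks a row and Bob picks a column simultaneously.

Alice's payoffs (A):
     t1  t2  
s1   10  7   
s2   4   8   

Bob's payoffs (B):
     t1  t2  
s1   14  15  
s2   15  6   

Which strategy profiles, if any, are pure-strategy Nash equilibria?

There is no pure-strategy Nash equilibrium

Find each player's best response to every opponent strategy; NE are the intersections.
Alice's best responses — vs t1: s1 (payoff 10); vs t2: s2 (payoff 8).
Bob's best responses — vs s1: t2 (payoff 15); vs s2: t1 (payoff 15).
No cell has both players best-responding. For instance, Alice's best reply to t2 is s2, but against s2 Bob prefers t1 over t2.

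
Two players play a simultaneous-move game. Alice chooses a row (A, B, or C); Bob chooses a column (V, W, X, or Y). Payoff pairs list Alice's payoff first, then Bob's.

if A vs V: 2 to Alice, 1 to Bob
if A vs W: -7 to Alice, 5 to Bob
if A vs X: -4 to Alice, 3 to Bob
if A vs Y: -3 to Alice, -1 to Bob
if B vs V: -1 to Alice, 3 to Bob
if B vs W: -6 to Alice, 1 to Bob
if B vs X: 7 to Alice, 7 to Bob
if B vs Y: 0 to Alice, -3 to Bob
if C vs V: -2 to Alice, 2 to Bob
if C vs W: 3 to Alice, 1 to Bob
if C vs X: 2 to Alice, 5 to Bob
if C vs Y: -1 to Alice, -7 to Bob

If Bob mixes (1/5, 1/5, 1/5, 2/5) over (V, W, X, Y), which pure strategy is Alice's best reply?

Alice's best reply maximizes expected payoff against the mix.
A: (1/5)·2 + (1/5)·(-7) + (1/5)·(-4) + (2/5)·(-3) = -3
B: (1/5)·(-1) + (1/5)·(-6) + (1/5)·7 + (2/5)·0 = 0
C: (1/5)·(-2) + (1/5)·3 + (1/5)·2 + (2/5)·(-1) = 1/5
Highest expected payoff is 1/5, from C.

C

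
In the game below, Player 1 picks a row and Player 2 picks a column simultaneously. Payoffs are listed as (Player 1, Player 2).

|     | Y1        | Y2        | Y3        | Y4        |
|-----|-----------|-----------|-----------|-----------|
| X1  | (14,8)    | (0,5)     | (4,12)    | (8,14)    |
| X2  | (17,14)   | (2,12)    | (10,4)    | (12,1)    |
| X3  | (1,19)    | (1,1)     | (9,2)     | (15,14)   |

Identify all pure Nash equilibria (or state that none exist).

(X2, Y1)

A profile is a Nash equilibrium when each player is best-responding to the other.
Player 1's best responses — vs Y1: X2 (payoff 17); vs Y2: X2 (payoff 2); vs Y3: X2 (payoff 10); vs Y4: X3 (payoff 15).
Player 2's best responses — vs X1: Y4 (payoff 14); vs X2: Y1 (payoff 14); vs X3: Y1 (payoff 19).
The only mutual best response is (X2, Y1); neither player gains by switching there.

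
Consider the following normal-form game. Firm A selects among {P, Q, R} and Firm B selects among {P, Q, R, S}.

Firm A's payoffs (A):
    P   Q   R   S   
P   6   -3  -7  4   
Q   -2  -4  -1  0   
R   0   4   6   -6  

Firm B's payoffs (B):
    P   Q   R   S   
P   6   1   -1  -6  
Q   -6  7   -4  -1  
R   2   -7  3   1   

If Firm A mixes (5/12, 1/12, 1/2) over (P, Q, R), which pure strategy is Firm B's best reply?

P

Compute Firm B's expected payoff from each pure strategy against the given mix.
P: (5/12)·6 + (1/12)·(-6) + (1/2)·2 = 3
Q: (5/12)·1 + (1/12)·7 + (1/2)·(-7) = -5/2
R: (5/12)·(-1) + (1/12)·(-4) + (1/2)·3 = 3/4
S: (5/12)·(-6) + (1/12)·(-1) + (1/2)·1 = -25/12
Highest expected payoff is 3, from P.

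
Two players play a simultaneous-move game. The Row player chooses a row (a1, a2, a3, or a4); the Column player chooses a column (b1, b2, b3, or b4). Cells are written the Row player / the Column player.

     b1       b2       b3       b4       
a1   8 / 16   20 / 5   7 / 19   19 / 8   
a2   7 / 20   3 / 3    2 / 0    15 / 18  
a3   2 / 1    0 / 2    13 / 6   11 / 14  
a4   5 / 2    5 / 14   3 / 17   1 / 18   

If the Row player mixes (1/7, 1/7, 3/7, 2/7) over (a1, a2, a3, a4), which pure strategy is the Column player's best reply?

The Column player's best reply maximizes expected payoff against the mix.
b1: (1/7)·16 + (1/7)·20 + (3/7)·1 + (2/7)·2 = 43/7
b2: (1/7)·5 + (1/7)·3 + (3/7)·2 + (2/7)·14 = 6
b3: (1/7)·19 + (1/7)·0 + (3/7)·6 + (2/7)·17 = 71/7
b4: (1/7)·8 + (1/7)·18 + (3/7)·14 + (2/7)·18 = 104/7
Highest expected payoff is 104/7, from b4.

b4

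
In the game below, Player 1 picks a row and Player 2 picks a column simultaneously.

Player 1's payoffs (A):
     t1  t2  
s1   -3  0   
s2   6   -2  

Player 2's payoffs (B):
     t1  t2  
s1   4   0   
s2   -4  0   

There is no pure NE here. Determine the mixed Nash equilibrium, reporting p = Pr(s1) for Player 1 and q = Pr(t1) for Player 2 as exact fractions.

Each player's mixing probability is pinned down by making the *other* player indifferent.
Player 2 indifferent between t1 and t2: p·4 + (1−p)·(-4) = p·0 + (1−p)·0 ⟹ (-4) + 8p = 0 + 0p ⟹ p = 1/2.
Player 1 indifferent between s1 and s2: q·(-3) + (1−q)·0 = q·6 + (1−q)·(-2) ⟹ 0 + (-3)q = (-2) + 8q ⟹ q = 2/11.

p = 1/2, q = 2/11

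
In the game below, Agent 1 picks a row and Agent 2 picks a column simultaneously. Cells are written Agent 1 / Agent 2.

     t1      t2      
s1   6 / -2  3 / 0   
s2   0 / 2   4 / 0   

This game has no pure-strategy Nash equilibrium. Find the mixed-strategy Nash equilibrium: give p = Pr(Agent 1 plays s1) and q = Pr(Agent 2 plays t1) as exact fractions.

p = 1/2, q = 1/7

In a mixed NE each player is indifferent between their pure strategies, so the opponent's mix sets the indifference.
Agent 2 indifferent between t1 and t2: p·(-2) + (1−p)·2 = p·0 + (1−p)·0 ⟹ 2 + (-4)p = 0 + 0p ⟹ p = 1/2.
Agent 1 indifferent between s1 and s2: q·6 + (1−q)·3 = q·0 + (1−q)·4 ⟹ 3 + 3q = 4 + (-4)q ⟹ q = 1/7.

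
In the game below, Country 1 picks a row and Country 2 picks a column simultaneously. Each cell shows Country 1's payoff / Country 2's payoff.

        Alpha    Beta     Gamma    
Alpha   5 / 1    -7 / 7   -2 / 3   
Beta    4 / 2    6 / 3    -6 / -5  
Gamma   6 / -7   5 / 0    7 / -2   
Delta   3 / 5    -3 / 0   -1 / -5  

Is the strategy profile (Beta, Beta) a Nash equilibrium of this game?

Yes

Holding Country 2 at Beta: Country 1 gets 6 from Beta, versus -7 from Alpha, 5 from Gamma, -3 from Delta. No profitable deviation for Country 1.
Holding Country 1 at Beta: Country 2 gets 3 from Beta, versus 2 from Alpha, -5 from Gamma. No profitable deviation for Country 2 either.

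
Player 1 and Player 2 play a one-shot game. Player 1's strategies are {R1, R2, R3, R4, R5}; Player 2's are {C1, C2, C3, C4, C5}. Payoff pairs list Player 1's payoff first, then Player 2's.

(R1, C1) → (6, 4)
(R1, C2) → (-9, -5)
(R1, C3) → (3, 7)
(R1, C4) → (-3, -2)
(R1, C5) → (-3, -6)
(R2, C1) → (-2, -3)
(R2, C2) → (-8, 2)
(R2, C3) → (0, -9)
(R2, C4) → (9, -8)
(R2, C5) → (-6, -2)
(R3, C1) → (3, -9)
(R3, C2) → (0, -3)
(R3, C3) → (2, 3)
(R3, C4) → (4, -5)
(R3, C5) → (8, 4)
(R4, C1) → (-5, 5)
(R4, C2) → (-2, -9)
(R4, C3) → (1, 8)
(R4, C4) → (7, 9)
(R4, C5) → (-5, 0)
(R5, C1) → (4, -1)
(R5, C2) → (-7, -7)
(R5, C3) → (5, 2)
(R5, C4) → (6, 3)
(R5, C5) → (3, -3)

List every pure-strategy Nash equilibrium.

(R3, C5)

Find each player's best response to every opponent strategy; NE are the intersections.
Player 1's best responses — vs C1: R1 (payoff 6); vs C2: R3 (payoff 0); vs C3: R5 (payoff 5); vs C4: R2 (payoff 9); vs C5: R3 (payoff 8).
Player 2's best responses — vs R1: C3 (payoff 7); vs R2: C2 (payoff 2); vs R3: C5 (payoff 4); vs R4: C4 (payoff 9); vs R5: C4 (payoff 3).
The only mutual best response is (R3, C5); neither player gains by switching there.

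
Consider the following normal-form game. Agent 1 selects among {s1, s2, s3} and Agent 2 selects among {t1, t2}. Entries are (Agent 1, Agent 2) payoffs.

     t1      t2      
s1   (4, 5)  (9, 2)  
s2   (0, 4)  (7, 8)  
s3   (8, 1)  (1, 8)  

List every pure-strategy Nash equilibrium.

No pure-strategy Nash equilibrium

Find each player's best response to every opponent strategy; NE are the intersections.
Agent 1's best responses — vs t1: s3 (payoff 8); vs t2: s1 (payoff 9).
Agent 2's best responses — vs s1: t1 (payoff 5); vs s2: t2 (payoff 8); vs s3: t2 (payoff 8).
No cell has both players best-responding. For instance, Agent 1's best reply to t1 is s3, but against s3 Agent 2 prefers t2 over t1.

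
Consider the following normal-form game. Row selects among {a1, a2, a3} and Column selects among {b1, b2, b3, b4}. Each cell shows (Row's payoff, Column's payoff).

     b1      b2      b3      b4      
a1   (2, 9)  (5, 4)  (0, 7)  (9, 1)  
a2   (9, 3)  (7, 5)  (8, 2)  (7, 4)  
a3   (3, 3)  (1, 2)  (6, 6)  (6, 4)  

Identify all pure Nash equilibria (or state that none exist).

Find each player's best response to every opponent strategy; NE are the intersections.
Row's best responses — vs b1: a2 (payoff 9); vs b2: a2 (payoff 7); vs b3: a2 (payoff 8); vs b4: a1 (payoff 9).
Column's best responses — vs a1: b1 (payoff 9); vs a2: b2 (payoff 5); vs a3: b3 (payoff 6).
The only mutual best response is (a2, b2); neither player gains by switching there.

(a2, b2)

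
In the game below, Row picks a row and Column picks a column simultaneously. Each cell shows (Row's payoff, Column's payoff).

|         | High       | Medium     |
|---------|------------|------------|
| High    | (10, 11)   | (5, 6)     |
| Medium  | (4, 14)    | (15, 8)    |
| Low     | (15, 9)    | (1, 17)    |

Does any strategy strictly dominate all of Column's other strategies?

None

A strategy is strictly dominant if it gives Column a strictly higher payoff than every other strategy, against every choice by the opponent.
High is not dominant: against Low, Medium gives 17 > 9.
Medium is not dominant: against High, High gives 11 > 6.
No single strategy is best against every opponent action.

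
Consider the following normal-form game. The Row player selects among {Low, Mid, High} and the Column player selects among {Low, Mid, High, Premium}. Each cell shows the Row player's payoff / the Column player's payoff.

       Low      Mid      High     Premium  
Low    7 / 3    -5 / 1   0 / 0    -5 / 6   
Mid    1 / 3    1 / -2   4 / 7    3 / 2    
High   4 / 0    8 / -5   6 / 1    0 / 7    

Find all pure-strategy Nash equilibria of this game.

None

Find each player's best response to every opponent strategy; NE are the intersections.
The Row player's best responses — vs Low: Low (payoff 7); vs Mid: High (payoff 8); vs High: High (payoff 6); vs Premium: Mid (payoff 3).
The Column player's best responses — vs Low: Premium (payoff 6); vs Mid: High (payoff 7); vs High: Premium (payoff 7).
No cell has both players best-responding. For instance, the Row player's best reply to Premium is Mid, but against Mid the Column player prefers High over Premium.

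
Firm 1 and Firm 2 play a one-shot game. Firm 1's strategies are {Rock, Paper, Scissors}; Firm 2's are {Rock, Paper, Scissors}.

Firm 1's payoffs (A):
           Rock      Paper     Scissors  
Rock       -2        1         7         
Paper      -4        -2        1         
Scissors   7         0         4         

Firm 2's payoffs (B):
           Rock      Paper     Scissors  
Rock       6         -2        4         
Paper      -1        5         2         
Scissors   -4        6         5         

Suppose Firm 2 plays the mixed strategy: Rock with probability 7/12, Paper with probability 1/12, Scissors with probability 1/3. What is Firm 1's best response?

Firm 1's best reply maximizes expected payoff against the mix.
Rock: (7/12)·(-2) + (1/12)·1 + (1/3)·7 = 5/4
Paper: (7/12)·(-4) + (1/12)·(-2) + (1/3)·1 = -13/6
Scissors: (7/12)·7 + (1/12)·0 + (1/3)·4 = 65/12
Highest expected payoff is 65/12, from Scissors.

Scissors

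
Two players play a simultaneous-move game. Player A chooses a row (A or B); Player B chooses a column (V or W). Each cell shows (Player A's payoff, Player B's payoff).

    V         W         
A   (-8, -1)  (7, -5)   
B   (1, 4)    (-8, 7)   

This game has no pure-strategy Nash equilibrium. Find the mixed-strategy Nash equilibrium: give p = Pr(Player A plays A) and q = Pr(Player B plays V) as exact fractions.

In a mixed NE each player is indifferent between their pure strategies, so the opponent's mix sets the indifference.
Player B indifferent between V and W: p·(-1) + (1−p)·4 = p·(-5) + (1−p)·7 ⟹ 4 + (-5)p = 7 + (-12)p ⟹ p = 3/7.
Player A indifferent between A and B: q·(-8) + (1−q)·7 = q·1 + (1−q)·(-8) ⟹ 7 + (-15)q = (-8) + 9q ⟹ q = 5/8.

p = 3/7, q = 5/8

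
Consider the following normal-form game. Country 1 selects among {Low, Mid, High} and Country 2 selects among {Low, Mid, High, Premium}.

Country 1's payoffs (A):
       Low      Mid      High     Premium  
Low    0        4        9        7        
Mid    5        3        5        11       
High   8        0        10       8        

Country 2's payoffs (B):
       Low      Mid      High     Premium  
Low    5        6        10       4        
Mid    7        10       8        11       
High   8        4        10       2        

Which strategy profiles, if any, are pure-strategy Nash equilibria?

A profile is a Nash equilibrium when each player is best-responding to the other.
Country 1's best responses — vs Low: High (payoff 8); vs Mid: Low (payoff 4); vs High: High (payoff 10); vs Premium: Mid (payoff 11).
Country 2's best responses — vs Low: High (payoff 10); vs Mid: Premium (payoff 11); vs High: High (payoff 10).
Mutual best responses occur at (Mid, Premium) and (High, High); at each, neither player gains by switching.

(Mid, Premium) and (High, High)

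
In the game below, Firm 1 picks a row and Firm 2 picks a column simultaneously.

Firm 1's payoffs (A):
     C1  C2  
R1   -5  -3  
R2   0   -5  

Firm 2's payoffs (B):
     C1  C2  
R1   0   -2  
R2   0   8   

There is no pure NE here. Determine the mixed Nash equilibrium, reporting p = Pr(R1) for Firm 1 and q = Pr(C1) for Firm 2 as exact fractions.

In a mixed NE each player is indifferent between their pure strategies, so the opponent's mix sets the indifference.
Firm 2 indifferent between C1 and C2: p·0 + (1−p)·0 = p·(-2) + (1−p)·8 ⟹ 0 + 0p = 8 + (-10)p ⟹ p = 4/5.
Firm 1 indifferent between R1 and R2: q·(-5) + (1−q)·(-3) = q·0 + (1−q)·(-5) ⟹ (-3) + (-2)q = (-5) + 5q ⟹ q = 2/7.

p = 4/5, q = 2/7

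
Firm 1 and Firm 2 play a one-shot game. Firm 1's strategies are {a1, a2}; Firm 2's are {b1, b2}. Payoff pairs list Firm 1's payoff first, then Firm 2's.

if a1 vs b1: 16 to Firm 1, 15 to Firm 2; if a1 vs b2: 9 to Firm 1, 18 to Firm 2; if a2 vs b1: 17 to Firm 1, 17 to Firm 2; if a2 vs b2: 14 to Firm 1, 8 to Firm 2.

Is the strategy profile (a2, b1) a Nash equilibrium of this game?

Holding Firm 2 at b1: Firm 1 gets 17 from a2, versus 16 from a1. No profitable deviation for Firm 1.
Holding Firm 1 at a2: Firm 2 gets 17 from b1, versus 8 from b2. No profitable deviation for Firm 2 either.

Yes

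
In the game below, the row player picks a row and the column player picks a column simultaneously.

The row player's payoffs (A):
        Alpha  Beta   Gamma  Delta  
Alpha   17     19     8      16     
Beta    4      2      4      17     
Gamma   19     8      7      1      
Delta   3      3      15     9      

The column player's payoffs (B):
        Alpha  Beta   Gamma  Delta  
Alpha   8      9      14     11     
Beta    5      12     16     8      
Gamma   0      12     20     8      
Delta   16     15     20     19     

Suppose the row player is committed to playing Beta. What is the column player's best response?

Gamma

With the row player fixed at Beta, the column player's payoffs are: Alpha → 5, Beta → 12, Gamma → 16, Delta → 8.
The maximum is 16, achieved by Gamma.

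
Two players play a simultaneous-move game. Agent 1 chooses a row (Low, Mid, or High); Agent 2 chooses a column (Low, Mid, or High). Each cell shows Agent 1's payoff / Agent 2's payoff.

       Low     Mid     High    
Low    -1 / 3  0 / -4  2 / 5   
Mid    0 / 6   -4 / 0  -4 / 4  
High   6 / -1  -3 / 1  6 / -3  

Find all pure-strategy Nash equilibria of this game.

Check mutual best responses: a cell is a NE iff neither player can gain by unilaterally deviating.
Agent 1's best responses — vs Low: High (payoff 6); vs Mid: Low (payoff 0); vs High: High (payoff 6).
Agent 2's best responses — vs Low: High (payoff 5); vs Mid: Low (payoff 6); vs High: Mid (payoff 1).
No cell has both players best-responding. For instance, Agent 1's best reply to Low is High, but against High Agent 2 prefers Mid over Low.

No pure-strategy Nash equilibrium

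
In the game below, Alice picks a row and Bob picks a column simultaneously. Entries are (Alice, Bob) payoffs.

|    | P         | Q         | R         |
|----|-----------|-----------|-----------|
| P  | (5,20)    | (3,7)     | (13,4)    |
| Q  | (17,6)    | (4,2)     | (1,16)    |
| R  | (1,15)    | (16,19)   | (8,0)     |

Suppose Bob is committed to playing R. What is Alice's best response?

P

With Bob fixed at R, Alice's payoffs are: P → 13, Q → 1, R → 8.
The maximum is 13, achieved by P.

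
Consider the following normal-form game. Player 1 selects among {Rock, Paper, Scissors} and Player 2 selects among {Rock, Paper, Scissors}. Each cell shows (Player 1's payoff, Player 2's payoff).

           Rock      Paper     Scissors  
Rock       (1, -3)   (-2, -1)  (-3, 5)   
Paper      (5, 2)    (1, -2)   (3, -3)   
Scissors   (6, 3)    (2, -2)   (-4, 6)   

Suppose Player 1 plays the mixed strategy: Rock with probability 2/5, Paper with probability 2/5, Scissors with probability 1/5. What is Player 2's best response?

Player 2's best reply maximizes expected payoff against the mix.
Rock: (2/5)·(-3) + (2/5)·2 + (1/5)·3 = 1/5
Paper: (2/5)·(-1) + (2/5)·(-2) + (1/5)·(-2) = -8/5
Scissors: (2/5)·5 + (2/5)·(-3) + (1/5)·6 = 2
Highest expected payoff is 2, from Scissors.

Scissors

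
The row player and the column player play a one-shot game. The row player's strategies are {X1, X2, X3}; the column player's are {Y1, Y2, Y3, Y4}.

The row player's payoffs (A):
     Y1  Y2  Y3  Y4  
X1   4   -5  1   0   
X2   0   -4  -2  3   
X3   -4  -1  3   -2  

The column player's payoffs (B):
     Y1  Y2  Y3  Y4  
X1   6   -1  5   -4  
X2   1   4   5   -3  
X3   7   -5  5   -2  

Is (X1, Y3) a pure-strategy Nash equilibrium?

Holding the column player at Y3: the row player gets 1 from X1 but could get 3 by switching to X3. The row player has a profitable deviation.

No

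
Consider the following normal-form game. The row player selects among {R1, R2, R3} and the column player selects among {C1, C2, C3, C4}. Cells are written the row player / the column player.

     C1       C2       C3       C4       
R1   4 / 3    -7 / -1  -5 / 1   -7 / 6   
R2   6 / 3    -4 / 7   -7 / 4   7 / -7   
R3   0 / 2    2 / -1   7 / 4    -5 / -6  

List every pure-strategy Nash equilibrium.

(R3, C3)

Find each player's best response to every opponent strategy; NE are the intersections.
The row player's best responses — vs C1: R2 (payoff 6); vs C2: R3 (payoff 2); vs C3: R3 (payoff 7); vs C4: R2 (payoff 7).
The column player's best responses — vs R1: C4 (payoff 6); vs R2: C2 (payoff 7); vs R3: C3 (payoff 4).
The only mutual best response is (R3, C3); neither player gains by switching there.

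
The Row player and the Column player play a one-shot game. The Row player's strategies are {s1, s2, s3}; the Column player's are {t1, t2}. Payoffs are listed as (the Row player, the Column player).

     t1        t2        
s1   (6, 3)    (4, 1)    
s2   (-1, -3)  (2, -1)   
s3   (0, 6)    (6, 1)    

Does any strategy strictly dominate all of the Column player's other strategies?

Check whether one of the Column player's strategies beats all alternatives regardless of what the opponent does.
t1 is not dominant: against s2, t2 gives -1 > -3.
t2 is not dominant: against s1, t1 gives 3 > 1.
No single strategy is best against every opponent action.

None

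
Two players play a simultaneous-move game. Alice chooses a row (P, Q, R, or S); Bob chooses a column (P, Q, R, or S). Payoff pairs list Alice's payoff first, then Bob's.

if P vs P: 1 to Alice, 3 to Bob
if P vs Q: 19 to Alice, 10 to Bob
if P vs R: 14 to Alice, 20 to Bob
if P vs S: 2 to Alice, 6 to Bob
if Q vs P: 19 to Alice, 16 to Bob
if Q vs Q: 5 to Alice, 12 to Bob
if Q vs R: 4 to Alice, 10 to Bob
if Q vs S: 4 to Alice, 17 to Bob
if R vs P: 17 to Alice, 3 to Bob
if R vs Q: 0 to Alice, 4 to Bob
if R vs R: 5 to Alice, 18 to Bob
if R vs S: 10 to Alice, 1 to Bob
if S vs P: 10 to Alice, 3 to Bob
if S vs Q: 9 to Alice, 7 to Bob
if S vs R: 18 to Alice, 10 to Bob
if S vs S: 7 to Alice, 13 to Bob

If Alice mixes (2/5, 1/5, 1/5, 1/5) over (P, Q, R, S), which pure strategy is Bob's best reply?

R

Compute Bob's expected payoff from each pure strategy against the given mix.
P: (2/5)·3 + (1/5)·16 + (1/5)·3 + (1/5)·3 = 28/5
Q: (2/5)·10 + (1/5)·12 + (1/5)·4 + (1/5)·7 = 43/5
R: (2/5)·20 + (1/5)·10 + (1/5)·18 + (1/5)·10 = 78/5
S: (2/5)·6 + (1/5)·17 + (1/5)·1 + (1/5)·13 = 43/5
Highest expected payoff is 78/5, from R.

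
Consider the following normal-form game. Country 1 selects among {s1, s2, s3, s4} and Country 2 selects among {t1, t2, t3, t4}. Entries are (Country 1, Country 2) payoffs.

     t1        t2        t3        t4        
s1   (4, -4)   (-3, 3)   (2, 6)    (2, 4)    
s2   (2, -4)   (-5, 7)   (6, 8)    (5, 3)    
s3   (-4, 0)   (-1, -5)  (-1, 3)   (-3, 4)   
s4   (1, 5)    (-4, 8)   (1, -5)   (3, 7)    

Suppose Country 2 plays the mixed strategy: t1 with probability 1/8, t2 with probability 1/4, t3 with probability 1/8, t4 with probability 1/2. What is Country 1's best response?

s2

Compute Country 1's expected payoff from each pure strategy against the given mix.
s1: (1/8)·4 + (1/4)·(-3) + (1/8)·2 + (1/2)·2 = 1
s2: (1/8)·2 + (1/4)·(-5) + (1/8)·6 + (1/2)·5 = 9/4
s3: (1/8)·(-4) + (1/4)·(-1) + (1/8)·(-1) + (1/2)·(-3) = -19/8
s4: (1/8)·1 + (1/4)·(-4) + (1/8)·1 + (1/2)·3 = 3/4
Highest expected payoff is 9/4, from s2.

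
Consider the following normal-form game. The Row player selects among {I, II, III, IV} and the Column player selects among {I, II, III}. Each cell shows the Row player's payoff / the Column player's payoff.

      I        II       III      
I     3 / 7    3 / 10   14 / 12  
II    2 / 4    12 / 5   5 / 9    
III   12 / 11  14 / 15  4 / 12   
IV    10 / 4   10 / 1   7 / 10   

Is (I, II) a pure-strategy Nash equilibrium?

Holding the Column player at II: the Row player gets 3 from I but could get 14 by switching to III. The Row player has a profitable deviation.

No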